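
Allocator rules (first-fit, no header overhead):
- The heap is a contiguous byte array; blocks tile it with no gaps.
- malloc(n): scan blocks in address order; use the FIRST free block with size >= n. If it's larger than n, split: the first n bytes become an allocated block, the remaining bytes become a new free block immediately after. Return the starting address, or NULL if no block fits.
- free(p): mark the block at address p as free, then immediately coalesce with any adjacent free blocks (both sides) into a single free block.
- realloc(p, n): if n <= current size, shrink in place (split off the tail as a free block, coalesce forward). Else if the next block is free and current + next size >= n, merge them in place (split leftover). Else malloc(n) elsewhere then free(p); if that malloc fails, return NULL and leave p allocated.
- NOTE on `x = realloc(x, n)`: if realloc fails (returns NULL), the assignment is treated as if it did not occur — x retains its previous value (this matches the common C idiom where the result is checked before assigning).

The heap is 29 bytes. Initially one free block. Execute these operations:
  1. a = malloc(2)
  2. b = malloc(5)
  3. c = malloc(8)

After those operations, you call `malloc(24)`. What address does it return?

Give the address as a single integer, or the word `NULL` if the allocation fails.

Answer: NULL

Derivation:
Op 1: a = malloc(2) -> a = 0; heap: [0-1 ALLOC][2-28 FREE]
Op 2: b = malloc(5) -> b = 2; heap: [0-1 ALLOC][2-6 ALLOC][7-28 FREE]
Op 3: c = malloc(8) -> c = 7; heap: [0-1 ALLOC][2-6 ALLOC][7-14 ALLOC][15-28 FREE]
malloc(24): first-fit scan over [0-1 ALLOC][2-6 ALLOC][7-14 ALLOC][15-28 FREE] -> NULL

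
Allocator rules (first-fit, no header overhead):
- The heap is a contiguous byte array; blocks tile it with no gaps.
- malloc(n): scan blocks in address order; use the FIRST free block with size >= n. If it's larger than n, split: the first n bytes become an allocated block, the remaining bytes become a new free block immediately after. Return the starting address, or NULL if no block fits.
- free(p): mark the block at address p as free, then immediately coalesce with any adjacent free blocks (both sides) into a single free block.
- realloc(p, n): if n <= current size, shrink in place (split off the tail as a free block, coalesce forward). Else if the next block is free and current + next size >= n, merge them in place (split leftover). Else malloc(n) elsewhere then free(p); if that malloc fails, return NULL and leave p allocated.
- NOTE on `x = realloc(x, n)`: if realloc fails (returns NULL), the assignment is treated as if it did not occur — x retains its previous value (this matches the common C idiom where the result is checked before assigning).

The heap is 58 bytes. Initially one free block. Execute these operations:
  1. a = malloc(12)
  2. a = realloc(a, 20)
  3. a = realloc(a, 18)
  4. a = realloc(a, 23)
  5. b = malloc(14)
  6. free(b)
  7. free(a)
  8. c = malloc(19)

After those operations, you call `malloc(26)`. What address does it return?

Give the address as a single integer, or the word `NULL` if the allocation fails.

Op 1: a = malloc(12) -> a = 0; heap: [0-11 ALLOC][12-57 FREE]
Op 2: a = realloc(a, 20) -> a = 0; heap: [0-19 ALLOC][20-57 FREE]
Op 3: a = realloc(a, 18) -> a = 0; heap: [0-17 ALLOC][18-57 FREE]
Op 4: a = realloc(a, 23) -> a = 0; heap: [0-22 ALLOC][23-57 FREE]
Op 5: b = malloc(14) -> b = 23; heap: [0-22 ALLOC][23-36 ALLOC][37-57 FREE]
Op 6: free(b) -> (freed b); heap: [0-22 ALLOC][23-57 FREE]
Op 7: free(a) -> (freed a); heap: [0-57 FREE]
Op 8: c = malloc(19) -> c = 0; heap: [0-18 ALLOC][19-57 FREE]
malloc(26): first-fit scan over [0-18 ALLOC][19-57 FREE] -> 19

Answer: 19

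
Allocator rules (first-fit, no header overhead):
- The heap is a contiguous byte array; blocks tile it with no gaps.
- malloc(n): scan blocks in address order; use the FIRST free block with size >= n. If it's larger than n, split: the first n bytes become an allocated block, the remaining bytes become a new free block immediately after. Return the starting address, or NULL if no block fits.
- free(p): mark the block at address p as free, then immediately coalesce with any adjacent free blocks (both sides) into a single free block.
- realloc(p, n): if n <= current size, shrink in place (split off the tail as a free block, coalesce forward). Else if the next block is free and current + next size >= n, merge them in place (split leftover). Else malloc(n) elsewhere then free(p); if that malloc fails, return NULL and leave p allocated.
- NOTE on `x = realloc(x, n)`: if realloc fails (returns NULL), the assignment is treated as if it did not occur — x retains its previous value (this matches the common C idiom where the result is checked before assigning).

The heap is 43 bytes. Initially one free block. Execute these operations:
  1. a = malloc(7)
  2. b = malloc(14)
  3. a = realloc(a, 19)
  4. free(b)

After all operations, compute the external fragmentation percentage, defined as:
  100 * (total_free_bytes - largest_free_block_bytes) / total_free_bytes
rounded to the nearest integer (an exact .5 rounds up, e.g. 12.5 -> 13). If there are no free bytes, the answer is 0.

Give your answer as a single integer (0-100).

Answer: 13

Derivation:
Op 1: a = malloc(7) -> a = 0; heap: [0-6 ALLOC][7-42 FREE]
Op 2: b = malloc(14) -> b = 7; heap: [0-6 ALLOC][7-20 ALLOC][21-42 FREE]
Op 3: a = realloc(a, 19) -> a = 21; heap: [0-6 FREE][7-20 ALLOC][21-39 ALLOC][40-42 FREE]
Op 4: free(b) -> (freed b); heap: [0-20 FREE][21-39 ALLOC][40-42 FREE]
Free blocks: [21 3] total_free=24 largest=21 -> 100*(24-21)/24 = 300/24 = 12.5 -> rounds to 13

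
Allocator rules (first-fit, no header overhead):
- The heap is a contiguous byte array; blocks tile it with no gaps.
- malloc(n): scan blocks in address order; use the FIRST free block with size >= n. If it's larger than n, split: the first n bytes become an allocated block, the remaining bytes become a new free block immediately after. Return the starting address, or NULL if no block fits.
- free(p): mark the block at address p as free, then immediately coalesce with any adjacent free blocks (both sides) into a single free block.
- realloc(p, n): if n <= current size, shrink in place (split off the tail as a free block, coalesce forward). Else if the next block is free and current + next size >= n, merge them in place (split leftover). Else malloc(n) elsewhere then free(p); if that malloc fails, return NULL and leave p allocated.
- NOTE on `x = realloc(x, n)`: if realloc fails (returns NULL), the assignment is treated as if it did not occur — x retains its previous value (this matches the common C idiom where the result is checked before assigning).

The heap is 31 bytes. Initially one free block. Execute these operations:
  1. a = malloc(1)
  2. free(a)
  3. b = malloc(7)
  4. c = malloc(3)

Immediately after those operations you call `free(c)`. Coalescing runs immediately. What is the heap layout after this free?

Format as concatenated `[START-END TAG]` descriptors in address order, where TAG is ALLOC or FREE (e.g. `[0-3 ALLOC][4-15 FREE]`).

Op 1: a = malloc(1) -> a = 0; heap: [0-0 ALLOC][1-30 FREE]
Op 2: free(a) -> (freed a); heap: [0-30 FREE]
Op 3: b = malloc(7) -> b = 0; heap: [0-6 ALLOC][7-30 FREE]
Op 4: c = malloc(3) -> c = 7; heap: [0-6 ALLOC][7-9 ALLOC][10-30 FREE]
free(c): c = 7 -> block [7-9 ALLOC]; mark free, coalesce with adjacent free neighbors -> [0-6 ALLOC][7-30 FREE]

Answer: [0-6 ALLOC][7-30 FREE]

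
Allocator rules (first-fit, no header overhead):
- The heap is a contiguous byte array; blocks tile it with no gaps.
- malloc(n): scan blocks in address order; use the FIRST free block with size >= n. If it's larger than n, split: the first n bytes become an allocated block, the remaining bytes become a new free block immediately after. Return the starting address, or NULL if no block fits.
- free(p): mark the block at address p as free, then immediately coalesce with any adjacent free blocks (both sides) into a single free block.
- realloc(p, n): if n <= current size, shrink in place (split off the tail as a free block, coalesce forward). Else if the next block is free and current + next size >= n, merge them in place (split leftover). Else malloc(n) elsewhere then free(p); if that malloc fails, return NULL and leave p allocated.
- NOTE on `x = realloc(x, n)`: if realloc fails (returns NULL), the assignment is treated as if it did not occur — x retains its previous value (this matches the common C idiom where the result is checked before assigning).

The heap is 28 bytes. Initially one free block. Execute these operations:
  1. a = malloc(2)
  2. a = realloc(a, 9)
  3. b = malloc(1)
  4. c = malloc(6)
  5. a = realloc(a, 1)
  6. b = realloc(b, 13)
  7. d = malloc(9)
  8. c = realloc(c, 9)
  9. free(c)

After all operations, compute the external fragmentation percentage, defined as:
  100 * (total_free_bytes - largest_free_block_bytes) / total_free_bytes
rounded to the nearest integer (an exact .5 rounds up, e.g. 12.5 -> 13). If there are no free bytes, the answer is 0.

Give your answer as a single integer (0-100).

Op 1: a = malloc(2) -> a = 0; heap: [0-1 ALLOC][2-27 FREE]
Op 2: a = realloc(a, 9) -> a = 0; heap: [0-8 ALLOC][9-27 FREE]
Op 3: b = malloc(1) -> b = 9; heap: [0-8 ALLOC][9-9 ALLOC][10-27 FREE]
Op 4: c = malloc(6) -> c = 10; heap: [0-8 ALLOC][9-9 ALLOC][10-15 ALLOC][16-27 FREE]
Op 5: a = realloc(a, 1) -> a = 0; heap: [0-0 ALLOC][1-8 FREE][9-9 ALLOC][10-15 ALLOC][16-27 FREE]
Op 6: b = realloc(b, 13) -> NULL (b unchanged); heap: [0-0 ALLOC][1-8 FREE][9-9 ALLOC][10-15 ALLOC][16-27 FREE]
Op 7: d = malloc(9) -> d = 16; heap: [0-0 ALLOC][1-8 FREE][9-9 ALLOC][10-15 ALLOC][16-24 ALLOC][25-27 FREE]
Op 8: c = realloc(c, 9) -> NULL (c unchanged); heap: [0-0 ALLOC][1-8 FREE][9-9 ALLOC][10-15 ALLOC][16-24 ALLOC][25-27 FREE]
Op 9: free(c) -> (freed c); heap: [0-0 ALLOC][1-8 FREE][9-9 ALLOC][10-15 FREE][16-24 ALLOC][25-27 FREE]
Free blocks: [8 6 3] total_free=17 largest=8 -> 100*(17-8)/17 = 900/17 ≈ 52.941 -> rounds to 53

Answer: 53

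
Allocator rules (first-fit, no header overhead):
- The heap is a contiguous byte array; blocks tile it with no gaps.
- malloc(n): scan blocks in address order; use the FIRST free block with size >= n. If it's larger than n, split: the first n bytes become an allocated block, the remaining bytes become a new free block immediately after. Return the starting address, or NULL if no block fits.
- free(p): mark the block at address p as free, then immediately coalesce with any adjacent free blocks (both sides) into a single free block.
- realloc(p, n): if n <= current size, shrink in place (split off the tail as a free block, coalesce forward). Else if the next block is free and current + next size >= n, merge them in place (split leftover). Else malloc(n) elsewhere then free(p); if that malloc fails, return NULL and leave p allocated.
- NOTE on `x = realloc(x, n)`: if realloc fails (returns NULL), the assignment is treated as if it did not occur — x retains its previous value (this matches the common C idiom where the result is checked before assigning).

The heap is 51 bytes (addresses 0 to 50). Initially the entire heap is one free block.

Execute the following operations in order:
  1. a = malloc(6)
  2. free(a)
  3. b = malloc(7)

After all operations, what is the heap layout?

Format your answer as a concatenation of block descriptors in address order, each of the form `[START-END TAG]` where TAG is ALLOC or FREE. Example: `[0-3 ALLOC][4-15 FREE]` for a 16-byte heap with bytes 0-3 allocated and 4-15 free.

Answer: [0-6 ALLOC][7-50 FREE]

Derivation:
Op 1: a = malloc(6) -> a = 0; heap: [0-5 ALLOC][6-50 FREE]
Op 2: free(a) -> (freed a); heap: [0-50 FREE]
Op 3: b = malloc(7) -> b = 0; heap: [0-6 ALLOC][7-50 FREE]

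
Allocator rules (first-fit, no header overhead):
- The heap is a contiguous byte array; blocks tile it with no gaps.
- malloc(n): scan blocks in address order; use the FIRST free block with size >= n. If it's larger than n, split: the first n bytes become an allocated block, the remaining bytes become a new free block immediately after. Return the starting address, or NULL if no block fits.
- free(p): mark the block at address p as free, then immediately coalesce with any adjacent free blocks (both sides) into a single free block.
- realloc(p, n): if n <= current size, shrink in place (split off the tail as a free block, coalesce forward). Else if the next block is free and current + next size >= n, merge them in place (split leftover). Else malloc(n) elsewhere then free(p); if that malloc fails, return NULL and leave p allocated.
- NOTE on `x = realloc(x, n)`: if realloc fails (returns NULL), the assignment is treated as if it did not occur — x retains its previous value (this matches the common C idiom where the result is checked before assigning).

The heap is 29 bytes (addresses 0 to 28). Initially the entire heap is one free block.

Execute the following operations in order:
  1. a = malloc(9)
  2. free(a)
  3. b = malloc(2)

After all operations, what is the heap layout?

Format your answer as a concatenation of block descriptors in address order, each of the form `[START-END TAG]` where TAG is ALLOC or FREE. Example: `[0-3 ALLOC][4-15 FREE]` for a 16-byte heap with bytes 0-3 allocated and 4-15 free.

Op 1: a = malloc(9) -> a = 0; heap: [0-8 ALLOC][9-28 FREE]
Op 2: free(a) -> (freed a); heap: [0-28 FREE]
Op 3: b = malloc(2) -> b = 0; heap: [0-1 ALLOC][2-28 FREE]

Answer: [0-1 ALLOC][2-28 FREE]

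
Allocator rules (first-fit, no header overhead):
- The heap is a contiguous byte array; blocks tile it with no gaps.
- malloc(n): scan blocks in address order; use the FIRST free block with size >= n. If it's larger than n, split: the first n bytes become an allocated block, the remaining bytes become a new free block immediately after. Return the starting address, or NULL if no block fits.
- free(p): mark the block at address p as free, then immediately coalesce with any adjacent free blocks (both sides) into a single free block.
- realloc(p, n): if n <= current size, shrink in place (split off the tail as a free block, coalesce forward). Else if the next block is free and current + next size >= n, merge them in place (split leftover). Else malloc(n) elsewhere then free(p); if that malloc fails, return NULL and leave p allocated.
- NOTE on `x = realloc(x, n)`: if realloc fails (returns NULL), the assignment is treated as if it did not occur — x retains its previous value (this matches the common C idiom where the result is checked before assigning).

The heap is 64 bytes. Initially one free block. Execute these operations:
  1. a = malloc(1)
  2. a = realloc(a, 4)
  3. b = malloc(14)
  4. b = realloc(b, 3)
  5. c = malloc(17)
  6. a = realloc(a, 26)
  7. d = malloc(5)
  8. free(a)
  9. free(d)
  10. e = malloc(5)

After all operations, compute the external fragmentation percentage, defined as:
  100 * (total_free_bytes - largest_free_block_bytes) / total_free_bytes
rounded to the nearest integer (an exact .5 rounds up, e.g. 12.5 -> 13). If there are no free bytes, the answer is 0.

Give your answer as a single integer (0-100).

Answer: 10

Derivation:
Op 1: a = malloc(1) -> a = 0; heap: [0-0 ALLOC][1-63 FREE]
Op 2: a = realloc(a, 4) -> a = 0; heap: [0-3 ALLOC][4-63 FREE]
Op 3: b = malloc(14) -> b = 4; heap: [0-3 ALLOC][4-17 ALLOC][18-63 FREE]
Op 4: b = realloc(b, 3) -> b = 4; heap: [0-3 ALLOC][4-6 ALLOC][7-63 FREE]
Op 5: c = malloc(17) -> c = 7; heap: [0-3 ALLOC][4-6 ALLOC][7-23 ALLOC][24-63 FREE]
Op 6: a = realloc(a, 26) -> a = 24; heap: [0-3 FREE][4-6 ALLOC][7-23 ALLOC][24-49 ALLOC][50-63 FREE]
Op 7: d = malloc(5) -> d = 50; heap: [0-3 FREE][4-6 ALLOC][7-23 ALLOC][24-49 ALLOC][50-54 ALLOC][55-63 FREE]
Op 8: free(a) -> (freed a); heap: [0-3 FREE][4-6 ALLOC][7-23 ALLOC][24-49 FREE][50-54 ALLOC][55-63 FREE]
Op 9: free(d) -> (freed d); heap: [0-3 FREE][4-6 ALLOC][7-23 ALLOC][24-63 FREE]
Op 10: e = malloc(5) -> e = 24; heap: [0-3 FREE][4-6 ALLOC][7-23 ALLOC][24-28 ALLOC][29-63 FREE]
Free blocks: [4 35] total_free=39 largest=35 -> 100*(39-35)/39 = 400/39 ≈ 10.256 -> rounds to 10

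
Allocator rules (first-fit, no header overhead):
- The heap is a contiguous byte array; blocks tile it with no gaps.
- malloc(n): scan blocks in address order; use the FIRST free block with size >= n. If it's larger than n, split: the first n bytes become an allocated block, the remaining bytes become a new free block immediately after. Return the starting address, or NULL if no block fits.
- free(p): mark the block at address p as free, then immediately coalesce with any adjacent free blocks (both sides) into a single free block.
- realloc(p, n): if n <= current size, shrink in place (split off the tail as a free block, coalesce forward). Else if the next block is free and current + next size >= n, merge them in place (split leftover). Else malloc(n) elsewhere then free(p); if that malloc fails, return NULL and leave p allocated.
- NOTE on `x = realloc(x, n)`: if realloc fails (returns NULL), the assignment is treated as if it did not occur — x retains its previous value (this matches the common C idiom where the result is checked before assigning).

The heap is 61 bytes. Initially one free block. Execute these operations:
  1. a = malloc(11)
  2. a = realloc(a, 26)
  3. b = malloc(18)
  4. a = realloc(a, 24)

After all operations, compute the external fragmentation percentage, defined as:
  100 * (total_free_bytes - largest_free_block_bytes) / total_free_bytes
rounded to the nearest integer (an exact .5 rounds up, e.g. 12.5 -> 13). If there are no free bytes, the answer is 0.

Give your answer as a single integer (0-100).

Answer: 11

Derivation:
Op 1: a = malloc(11) -> a = 0; heap: [0-10 ALLOC][11-60 FREE]
Op 2: a = realloc(a, 26) -> a = 0; heap: [0-25 ALLOC][26-60 FREE]
Op 3: b = malloc(18) -> b = 26; heap: [0-25 ALLOC][26-43 ALLOC][44-60 FREE]
Op 4: a = realloc(a, 24) -> a = 0; heap: [0-23 ALLOC][24-25 FREE][26-43 ALLOC][44-60 FREE]
Free blocks: [2 17] total_free=19 largest=17 -> 100*(19-17)/19 = 200/19 ≈ 10.526 -> rounds to 11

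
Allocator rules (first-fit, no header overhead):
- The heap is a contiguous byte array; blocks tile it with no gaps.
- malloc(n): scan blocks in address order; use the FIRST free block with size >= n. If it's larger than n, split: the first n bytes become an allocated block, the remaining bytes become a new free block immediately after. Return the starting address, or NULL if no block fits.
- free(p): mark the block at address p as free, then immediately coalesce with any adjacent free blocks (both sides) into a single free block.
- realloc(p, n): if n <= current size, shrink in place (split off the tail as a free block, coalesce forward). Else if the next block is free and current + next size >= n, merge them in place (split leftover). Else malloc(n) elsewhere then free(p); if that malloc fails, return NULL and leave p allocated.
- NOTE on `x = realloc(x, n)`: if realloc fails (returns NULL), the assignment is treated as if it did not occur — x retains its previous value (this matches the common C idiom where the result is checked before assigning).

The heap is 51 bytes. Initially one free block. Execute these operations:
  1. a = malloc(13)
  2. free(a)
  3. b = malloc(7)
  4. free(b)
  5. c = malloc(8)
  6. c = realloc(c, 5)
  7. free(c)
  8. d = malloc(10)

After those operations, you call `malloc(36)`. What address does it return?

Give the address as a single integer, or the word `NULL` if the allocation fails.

Op 1: a = malloc(13) -> a = 0; heap: [0-12 ALLOC][13-50 FREE]
Op 2: free(a) -> (freed a); heap: [0-50 FREE]
Op 3: b = malloc(7) -> b = 0; heap: [0-6 ALLOC][7-50 FREE]
Op 4: free(b) -> (freed b); heap: [0-50 FREE]
Op 5: c = malloc(8) -> c = 0; heap: [0-7 ALLOC][8-50 FREE]
Op 6: c = realloc(c, 5) -> c = 0; heap: [0-4 ALLOC][5-50 FREE]
Op 7: free(c) -> (freed c); heap: [0-50 FREE]
Op 8: d = malloc(10) -> d = 0; heap: [0-9 ALLOC][10-50 FREE]
malloc(36): first-fit scan over [0-9 ALLOC][10-50 FREE] -> 10

Answer: 10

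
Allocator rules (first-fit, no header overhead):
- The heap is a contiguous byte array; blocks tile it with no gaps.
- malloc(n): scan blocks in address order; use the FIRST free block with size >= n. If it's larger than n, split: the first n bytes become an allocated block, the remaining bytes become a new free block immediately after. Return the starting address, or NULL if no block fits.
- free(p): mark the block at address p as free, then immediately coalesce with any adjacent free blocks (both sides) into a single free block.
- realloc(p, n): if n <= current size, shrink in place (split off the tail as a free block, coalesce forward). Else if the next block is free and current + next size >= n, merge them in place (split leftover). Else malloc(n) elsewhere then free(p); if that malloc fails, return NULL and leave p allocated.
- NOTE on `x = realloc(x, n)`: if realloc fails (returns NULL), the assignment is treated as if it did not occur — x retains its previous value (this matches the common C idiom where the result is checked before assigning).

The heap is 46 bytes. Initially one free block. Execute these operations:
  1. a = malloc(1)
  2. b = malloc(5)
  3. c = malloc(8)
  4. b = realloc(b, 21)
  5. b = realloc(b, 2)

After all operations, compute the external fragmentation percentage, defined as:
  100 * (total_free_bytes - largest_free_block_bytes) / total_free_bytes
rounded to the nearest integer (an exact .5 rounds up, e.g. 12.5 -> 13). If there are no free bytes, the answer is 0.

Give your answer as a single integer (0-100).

Op 1: a = malloc(1) -> a = 0; heap: [0-0 ALLOC][1-45 FREE]
Op 2: b = malloc(5) -> b = 1; heap: [0-0 ALLOC][1-5 ALLOC][6-45 FREE]
Op 3: c = malloc(8) -> c = 6; heap: [0-0 ALLOC][1-5 ALLOC][6-13 ALLOC][14-45 FREE]
Op 4: b = realloc(b, 21) -> b = 14; heap: [0-0 ALLOC][1-5 FREE][6-13 ALLOC][14-34 ALLOC][35-45 FREE]
Op 5: b = realloc(b, 2) -> b = 14; heap: [0-0 ALLOC][1-5 FREE][6-13 ALLOC][14-15 ALLOC][16-45 FREE]
Free blocks: [5 30] total_free=35 largest=30 -> 100*(35-30)/35 = 500/35 ≈ 14.286 -> rounds to 14

Answer: 14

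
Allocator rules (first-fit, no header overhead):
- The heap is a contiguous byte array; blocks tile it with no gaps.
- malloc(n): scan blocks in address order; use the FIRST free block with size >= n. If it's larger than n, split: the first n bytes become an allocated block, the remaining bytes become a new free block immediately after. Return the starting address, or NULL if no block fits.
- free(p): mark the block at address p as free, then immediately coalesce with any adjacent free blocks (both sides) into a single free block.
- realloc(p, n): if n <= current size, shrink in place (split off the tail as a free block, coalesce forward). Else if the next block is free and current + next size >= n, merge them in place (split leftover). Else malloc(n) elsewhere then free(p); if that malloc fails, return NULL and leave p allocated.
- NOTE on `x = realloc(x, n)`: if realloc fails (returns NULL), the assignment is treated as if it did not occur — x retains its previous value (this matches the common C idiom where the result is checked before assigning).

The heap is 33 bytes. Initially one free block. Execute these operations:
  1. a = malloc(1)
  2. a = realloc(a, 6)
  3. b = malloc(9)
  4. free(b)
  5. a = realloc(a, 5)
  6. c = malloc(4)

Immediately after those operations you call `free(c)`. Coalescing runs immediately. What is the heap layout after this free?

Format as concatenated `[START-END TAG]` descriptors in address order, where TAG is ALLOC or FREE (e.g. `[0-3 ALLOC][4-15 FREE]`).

Op 1: a = malloc(1) -> a = 0; heap: [0-0 ALLOC][1-32 FREE]
Op 2: a = realloc(a, 6) -> a = 0; heap: [0-5 ALLOC][6-32 FREE]
Op 3: b = malloc(9) -> b = 6; heap: [0-5 ALLOC][6-14 ALLOC][15-32 FREE]
Op 4: free(b) -> (freed b); heap: [0-5 ALLOC][6-32 FREE]
Op 5: a = realloc(a, 5) -> a = 0; heap: [0-4 ALLOC][5-32 FREE]
Op 6: c = malloc(4) -> c = 5; heap: [0-4 ALLOC][5-8 ALLOC][9-32 FREE]
free(c): c = 5 -> block [5-8 ALLOC]; mark free, coalesce with adjacent free neighbors -> [0-4 ALLOC][5-32 FREE]

Answer: [0-4 ALLOC][5-32 FREE]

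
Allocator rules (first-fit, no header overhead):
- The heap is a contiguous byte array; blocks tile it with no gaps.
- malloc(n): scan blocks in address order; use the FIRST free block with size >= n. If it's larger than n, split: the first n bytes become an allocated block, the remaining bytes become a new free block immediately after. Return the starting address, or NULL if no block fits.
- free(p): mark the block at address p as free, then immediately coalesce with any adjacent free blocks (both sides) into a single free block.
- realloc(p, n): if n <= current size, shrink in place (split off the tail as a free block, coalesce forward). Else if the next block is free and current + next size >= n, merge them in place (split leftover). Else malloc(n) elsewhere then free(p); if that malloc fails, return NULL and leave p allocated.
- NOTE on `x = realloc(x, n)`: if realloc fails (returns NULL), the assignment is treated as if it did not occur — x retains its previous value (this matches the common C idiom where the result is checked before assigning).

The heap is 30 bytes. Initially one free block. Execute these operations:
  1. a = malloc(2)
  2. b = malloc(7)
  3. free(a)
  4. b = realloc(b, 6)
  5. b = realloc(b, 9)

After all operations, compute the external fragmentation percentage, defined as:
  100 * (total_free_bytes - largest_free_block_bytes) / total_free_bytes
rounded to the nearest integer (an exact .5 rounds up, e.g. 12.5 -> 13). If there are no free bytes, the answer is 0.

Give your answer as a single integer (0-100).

Answer: 10

Derivation:
Op 1: a = malloc(2) -> a = 0; heap: [0-1 ALLOC][2-29 FREE]
Op 2: b = malloc(7) -> b = 2; heap: [0-1 ALLOC][2-8 ALLOC][9-29 FREE]
Op 3: free(a) -> (freed a); heap: [0-1 FREE][2-8 ALLOC][9-29 FREE]
Op 4: b = realloc(b, 6) -> b = 2; heap: [0-1 FREE][2-7 ALLOC][8-29 FREE]
Op 5: b = realloc(b, 9) -> b = 2; heap: [0-1 FREE][2-10 ALLOC][11-29 FREE]
Free blocks: [2 19] total_free=21 largest=19 -> 100*(21-19)/21 = 200/21 ≈ 9.524 -> rounds to 10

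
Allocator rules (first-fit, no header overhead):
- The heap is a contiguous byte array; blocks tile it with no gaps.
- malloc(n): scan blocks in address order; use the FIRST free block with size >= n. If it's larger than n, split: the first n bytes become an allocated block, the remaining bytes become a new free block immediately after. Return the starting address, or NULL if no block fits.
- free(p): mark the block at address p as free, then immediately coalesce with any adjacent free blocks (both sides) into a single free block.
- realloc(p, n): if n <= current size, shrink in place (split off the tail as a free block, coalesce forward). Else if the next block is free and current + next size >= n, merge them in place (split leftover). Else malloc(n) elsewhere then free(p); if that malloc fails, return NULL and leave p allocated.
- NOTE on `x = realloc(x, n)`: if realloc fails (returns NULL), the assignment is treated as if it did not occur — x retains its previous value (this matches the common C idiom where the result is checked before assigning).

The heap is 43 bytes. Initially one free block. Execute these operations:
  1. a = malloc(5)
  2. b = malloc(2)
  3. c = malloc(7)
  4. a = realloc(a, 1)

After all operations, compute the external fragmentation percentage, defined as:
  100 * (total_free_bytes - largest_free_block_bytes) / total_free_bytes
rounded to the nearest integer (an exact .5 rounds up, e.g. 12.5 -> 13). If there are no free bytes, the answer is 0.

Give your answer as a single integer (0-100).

Answer: 12

Derivation:
Op 1: a = malloc(5) -> a = 0; heap: [0-4 ALLOC][5-42 FREE]
Op 2: b = malloc(2) -> b = 5; heap: [0-4 ALLOC][5-6 ALLOC][7-42 FREE]
Op 3: c = malloc(7) -> c = 7; heap: [0-4 ALLOC][5-6 ALLOC][7-13 ALLOC][14-42 FREE]
Op 4: a = realloc(a, 1) -> a = 0; heap: [0-0 ALLOC][1-4 FREE][5-6 ALLOC][7-13 ALLOC][14-42 FREE]
Free blocks: [4 29] total_free=33 largest=29 -> 100*(33-29)/33 = 400/33 ≈ 12.121 -> rounds to 12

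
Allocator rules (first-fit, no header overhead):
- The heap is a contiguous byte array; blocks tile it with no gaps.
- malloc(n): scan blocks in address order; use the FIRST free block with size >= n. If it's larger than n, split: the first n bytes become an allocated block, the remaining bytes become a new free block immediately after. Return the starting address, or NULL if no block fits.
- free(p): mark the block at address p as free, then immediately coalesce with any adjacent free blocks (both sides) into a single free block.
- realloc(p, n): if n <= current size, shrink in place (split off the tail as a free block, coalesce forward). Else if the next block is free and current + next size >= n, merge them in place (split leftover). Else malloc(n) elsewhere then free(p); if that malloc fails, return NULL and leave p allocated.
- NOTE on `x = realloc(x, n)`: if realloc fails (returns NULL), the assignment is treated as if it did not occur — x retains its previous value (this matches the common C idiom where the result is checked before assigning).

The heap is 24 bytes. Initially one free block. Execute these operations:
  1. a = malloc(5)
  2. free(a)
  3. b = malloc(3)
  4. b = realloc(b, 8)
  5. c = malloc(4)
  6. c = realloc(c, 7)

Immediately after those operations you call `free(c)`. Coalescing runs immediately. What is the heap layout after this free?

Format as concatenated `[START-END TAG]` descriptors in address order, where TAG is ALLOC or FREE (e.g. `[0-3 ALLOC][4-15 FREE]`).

Answer: [0-7 ALLOC][8-23 FREE]

Derivation:
Op 1: a = malloc(5) -> a = 0; heap: [0-4 ALLOC][5-23 FREE]
Op 2: free(a) -> (freed a); heap: [0-23 FREE]
Op 3: b = malloc(3) -> b = 0; heap: [0-2 ALLOC][3-23 FREE]
Op 4: b = realloc(b, 8) -> b = 0; heap: [0-7 ALLOC][8-23 FREE]
Op 5: c = malloc(4) -> c = 8; heap: [0-7 ALLOC][8-11 ALLOC][12-23 FREE]
Op 6: c = realloc(c, 7) -> c = 8; heap: [0-7 ALLOC][8-14 ALLOC][15-23 FREE]
free(c): c = 8 -> block [8-14 ALLOC]; mark free, coalesce with adjacent free neighbors -> [0-7 ALLOC][8-23 FREE]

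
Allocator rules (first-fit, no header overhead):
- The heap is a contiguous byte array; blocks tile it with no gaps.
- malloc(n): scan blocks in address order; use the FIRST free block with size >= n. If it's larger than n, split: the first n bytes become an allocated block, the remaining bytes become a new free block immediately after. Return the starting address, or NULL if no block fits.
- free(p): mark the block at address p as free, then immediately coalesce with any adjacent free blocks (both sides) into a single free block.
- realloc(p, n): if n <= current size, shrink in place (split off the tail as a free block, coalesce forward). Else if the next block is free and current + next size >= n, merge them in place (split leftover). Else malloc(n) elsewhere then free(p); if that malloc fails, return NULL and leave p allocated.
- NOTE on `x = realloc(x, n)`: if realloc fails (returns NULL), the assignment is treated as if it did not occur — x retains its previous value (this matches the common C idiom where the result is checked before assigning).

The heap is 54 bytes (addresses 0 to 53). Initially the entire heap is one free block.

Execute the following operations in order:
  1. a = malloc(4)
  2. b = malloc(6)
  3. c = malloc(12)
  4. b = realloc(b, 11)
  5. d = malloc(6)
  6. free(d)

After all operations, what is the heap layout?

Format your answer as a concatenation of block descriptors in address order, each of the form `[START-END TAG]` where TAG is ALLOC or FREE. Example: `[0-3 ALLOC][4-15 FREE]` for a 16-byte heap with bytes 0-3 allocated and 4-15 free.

Op 1: a = malloc(4) -> a = 0; heap: [0-3 ALLOC][4-53 FREE]
Op 2: b = malloc(6) -> b = 4; heap: [0-3 ALLOC][4-9 ALLOC][10-53 FREE]
Op 3: c = malloc(12) -> c = 10; heap: [0-3 ALLOC][4-9 ALLOC][10-21 ALLOC][22-53 FREE]
Op 4: b = realloc(b, 11) -> b = 22; heap: [0-3 ALLOC][4-9 FREE][10-21 ALLOC][22-32 ALLOC][33-53 FREE]
Op 5: d = malloc(6) -> d = 4; heap: [0-3 ALLOC][4-9 ALLOC][10-21 ALLOC][22-32 ALLOC][33-53 FREE]
Op 6: free(d) -> (freed d); heap: [0-3 ALLOC][4-9 FREE][10-21 ALLOC][22-32 ALLOC][33-53 FREE]

Answer: [0-3 ALLOC][4-9 FREE][10-21 ALLOC][22-32 ALLOC][33-53 FREE]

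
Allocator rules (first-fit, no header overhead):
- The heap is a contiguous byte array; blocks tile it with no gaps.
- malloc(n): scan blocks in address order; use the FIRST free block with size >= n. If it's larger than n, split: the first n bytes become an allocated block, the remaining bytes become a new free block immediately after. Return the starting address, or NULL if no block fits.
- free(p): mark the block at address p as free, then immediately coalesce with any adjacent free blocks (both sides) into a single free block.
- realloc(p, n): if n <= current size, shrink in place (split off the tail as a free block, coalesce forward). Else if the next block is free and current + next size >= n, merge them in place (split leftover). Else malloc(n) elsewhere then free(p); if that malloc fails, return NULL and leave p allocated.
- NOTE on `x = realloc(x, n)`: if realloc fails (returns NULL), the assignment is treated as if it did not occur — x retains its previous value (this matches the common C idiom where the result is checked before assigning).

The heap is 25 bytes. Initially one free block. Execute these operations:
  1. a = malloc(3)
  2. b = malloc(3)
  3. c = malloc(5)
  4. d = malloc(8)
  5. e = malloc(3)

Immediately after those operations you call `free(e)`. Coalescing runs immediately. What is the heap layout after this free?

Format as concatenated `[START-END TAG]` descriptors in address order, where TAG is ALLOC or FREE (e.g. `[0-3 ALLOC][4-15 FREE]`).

Answer: [0-2 ALLOC][3-5 ALLOC][6-10 ALLOC][11-18 ALLOC][19-24 FREE]

Derivation:
Op 1: a = malloc(3) -> a = 0; heap: [0-2 ALLOC][3-24 FREE]
Op 2: b = malloc(3) -> b = 3; heap: [0-2 ALLOC][3-5 ALLOC][6-24 FREE]
Op 3: c = malloc(5) -> c = 6; heap: [0-2 ALLOC][3-5 ALLOC][6-10 ALLOC][11-24 FREE]
Op 4: d = malloc(8) -> d = 11; heap: [0-2 ALLOC][3-5 ALLOC][6-10 ALLOC][11-18 ALLOC][19-24 FREE]
Op 5: e = malloc(3) -> e = 19; heap: [0-2 ALLOC][3-5 ALLOC][6-10 ALLOC][11-18 ALLOC][19-21 ALLOC][22-24 FREE]
free(e): e = 19 -> block [19-21 ALLOC]; mark free, coalesce with adjacent free neighbors -> [0-2 ALLOC][3-5 ALLOC][6-10 ALLOC][11-18 ALLOC][19-24 FREE]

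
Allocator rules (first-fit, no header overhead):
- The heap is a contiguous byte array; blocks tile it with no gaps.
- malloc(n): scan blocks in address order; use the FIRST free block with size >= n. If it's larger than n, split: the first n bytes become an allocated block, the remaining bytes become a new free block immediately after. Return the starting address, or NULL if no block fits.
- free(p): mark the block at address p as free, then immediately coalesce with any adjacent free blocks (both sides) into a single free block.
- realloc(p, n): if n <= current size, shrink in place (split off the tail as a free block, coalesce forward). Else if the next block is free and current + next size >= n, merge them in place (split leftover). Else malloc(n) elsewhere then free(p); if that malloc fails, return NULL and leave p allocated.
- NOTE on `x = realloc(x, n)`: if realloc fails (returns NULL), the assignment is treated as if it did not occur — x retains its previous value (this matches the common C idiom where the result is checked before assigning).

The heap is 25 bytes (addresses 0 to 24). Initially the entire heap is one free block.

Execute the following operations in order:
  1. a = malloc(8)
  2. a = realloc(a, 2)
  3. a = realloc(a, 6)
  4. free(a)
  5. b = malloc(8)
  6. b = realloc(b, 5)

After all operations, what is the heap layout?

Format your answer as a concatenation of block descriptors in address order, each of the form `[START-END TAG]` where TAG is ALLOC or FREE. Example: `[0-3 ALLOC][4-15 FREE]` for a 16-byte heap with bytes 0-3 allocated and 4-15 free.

Op 1: a = malloc(8) -> a = 0; heap: [0-7 ALLOC][8-24 FREE]
Op 2: a = realloc(a, 2) -> a = 0; heap: [0-1 ALLOC][2-24 FREE]
Op 3: a = realloc(a, 6) -> a = 0; heap: [0-5 ALLOC][6-24 FREE]
Op 4: free(a) -> (freed a); heap: [0-24 FREE]
Op 5: b = malloc(8) -> b = 0; heap: [0-7 ALLOC][8-24 FREE]
Op 6: b = realloc(b, 5) -> b = 0; heap: [0-4 ALLOC][5-24 FREE]

Answer: [0-4 ALLOC][5-24 FREE]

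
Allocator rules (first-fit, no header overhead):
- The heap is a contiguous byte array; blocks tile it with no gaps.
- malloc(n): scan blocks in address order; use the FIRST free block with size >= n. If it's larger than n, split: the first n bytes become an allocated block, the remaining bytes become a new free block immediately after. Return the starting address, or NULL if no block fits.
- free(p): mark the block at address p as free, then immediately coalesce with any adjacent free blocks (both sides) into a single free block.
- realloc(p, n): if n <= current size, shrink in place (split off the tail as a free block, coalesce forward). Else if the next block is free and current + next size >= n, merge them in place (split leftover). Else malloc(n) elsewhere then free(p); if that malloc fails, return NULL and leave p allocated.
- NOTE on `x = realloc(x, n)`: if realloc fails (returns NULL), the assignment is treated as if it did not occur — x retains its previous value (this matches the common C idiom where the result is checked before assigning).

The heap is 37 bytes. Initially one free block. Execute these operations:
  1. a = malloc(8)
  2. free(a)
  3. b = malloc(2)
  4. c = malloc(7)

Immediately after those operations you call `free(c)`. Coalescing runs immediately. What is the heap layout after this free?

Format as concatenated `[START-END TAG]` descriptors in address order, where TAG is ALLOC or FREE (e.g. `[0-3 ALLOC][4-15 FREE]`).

Answer: [0-1 ALLOC][2-36 FREE]

Derivation:
Op 1: a = malloc(8) -> a = 0; heap: [0-7 ALLOC][8-36 FREE]
Op 2: free(a) -> (freed a); heap: [0-36 FREE]
Op 3: b = malloc(2) -> b = 0; heap: [0-1 ALLOC][2-36 FREE]
Op 4: c = malloc(7) -> c = 2; heap: [0-1 ALLOC][2-8 ALLOC][9-36 FREE]
free(c): c = 2 -> block [2-8 ALLOC]; mark free, coalesce with adjacent free neighbors -> [0-1 ALLOC][2-36 FREE]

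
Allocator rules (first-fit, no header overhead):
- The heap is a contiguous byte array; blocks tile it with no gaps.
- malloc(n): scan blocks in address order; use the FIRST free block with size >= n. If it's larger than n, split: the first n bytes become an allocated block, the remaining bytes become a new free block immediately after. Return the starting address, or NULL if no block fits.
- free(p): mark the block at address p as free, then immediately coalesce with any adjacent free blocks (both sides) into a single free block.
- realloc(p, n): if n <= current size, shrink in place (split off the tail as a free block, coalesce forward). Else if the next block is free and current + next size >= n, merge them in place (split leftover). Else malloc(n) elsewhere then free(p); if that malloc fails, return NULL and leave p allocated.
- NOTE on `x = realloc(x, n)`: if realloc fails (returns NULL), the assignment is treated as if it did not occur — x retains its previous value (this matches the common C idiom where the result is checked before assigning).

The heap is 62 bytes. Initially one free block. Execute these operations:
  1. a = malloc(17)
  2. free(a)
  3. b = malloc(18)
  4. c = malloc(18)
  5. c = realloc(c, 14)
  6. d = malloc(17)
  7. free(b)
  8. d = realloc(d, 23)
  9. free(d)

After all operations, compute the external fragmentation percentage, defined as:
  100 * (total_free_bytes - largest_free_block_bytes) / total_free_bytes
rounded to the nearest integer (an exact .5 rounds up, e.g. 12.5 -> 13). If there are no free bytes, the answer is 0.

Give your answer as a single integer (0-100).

Op 1: a = malloc(17) -> a = 0; heap: [0-16 ALLOC][17-61 FREE]
Op 2: free(a) -> (freed a); heap: [0-61 FREE]
Op 3: b = malloc(18) -> b = 0; heap: [0-17 ALLOC][18-61 FREE]
Op 4: c = malloc(18) -> c = 18; heap: [0-17 ALLOC][18-35 ALLOC][36-61 FREE]
Op 5: c = realloc(c, 14) -> c = 18; heap: [0-17 ALLOC][18-31 ALLOC][32-61 FREE]
Op 6: d = malloc(17) -> d = 32; heap: [0-17 ALLOC][18-31 ALLOC][32-48 ALLOC][49-61 FREE]
Op 7: free(b) -> (freed b); heap: [0-17 FREE][18-31 ALLOC][32-48 ALLOC][49-61 FREE]
Op 8: d = realloc(d, 23) -> d = 32; heap: [0-17 FREE][18-31 ALLOC][32-54 ALLOC][55-61 FREE]
Op 9: free(d) -> (freed d); heap: [0-17 FREE][18-31 ALLOC][32-61 FREE]
Free blocks: [18 30] total_free=48 largest=30 -> 100*(48-30)/48 = 1800/48 = 37.5 -> rounds to 38

Answer: 38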